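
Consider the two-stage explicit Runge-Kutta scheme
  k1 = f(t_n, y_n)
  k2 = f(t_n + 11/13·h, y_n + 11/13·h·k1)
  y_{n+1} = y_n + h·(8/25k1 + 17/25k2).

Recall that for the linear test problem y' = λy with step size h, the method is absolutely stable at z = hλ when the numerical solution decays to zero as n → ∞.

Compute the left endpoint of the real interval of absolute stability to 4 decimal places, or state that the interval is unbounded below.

Set f=λy, z=hλ:
  k1=λy_n ⇒ h·k1=z·y_n;  k2=λ(1+11/13z)y_n ⇒ h·k2=z(1+11/13z)y_n
  y_{n+1}/y_n = 1 + 8/25z + 17/25z(1+11/13z) = 1 + z + 187/325z²
  Hence R(z) = 1 + z + 187/325z².

Find x<0 with |R(x)|<1.
x=-1.51: |R|=0.8019
R=1: x+187/325x²=0 ⇒ x=−325/187=-1.7380; min R=1−1/(4·187/325)=0.5655>−1
Confirm numerically:
  x=-1.709: |R|=0.97151 <1
  x=-1.596: |R|=0.86963 <1
  x=-0.835: |R|=0.56617 <1
  x=-2.298: |R|=1.74049 >1
  x=-2.079: |R|=1.40795 >1
  x=-1.858: |R|=1.12832 >1
Stable set (-1.7380, 0).

left endpoint -1.7380.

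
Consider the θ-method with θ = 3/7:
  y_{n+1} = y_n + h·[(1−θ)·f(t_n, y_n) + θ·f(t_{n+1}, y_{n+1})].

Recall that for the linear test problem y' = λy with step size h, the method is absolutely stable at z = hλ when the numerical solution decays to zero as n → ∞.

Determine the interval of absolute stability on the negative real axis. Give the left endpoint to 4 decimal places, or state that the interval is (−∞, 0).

Set f=λy, z=hλ:
  y_{n+1} = y_n + z·[4/7·y_n + 3/7·y_{n+1}] ⇒ (1 − 3/7z)y_{n+1} = (1 + 4/7z)y_n
  ⇒ R(z) = (1 + 4/7z)/(1 − 3/7z).

Find x<0 with |R(x)|<1.
x=-0.82: |R|=0.3932
R=−1: 1+4/7x = −1+3/7x ⇒ -1/7x=2 ⇒ x=2/(-1/7)=-14.0000
Confirm numerically:
  x=-11.575: |R|=0.94188 <1
  x=-11.209: |R|=0.93130 <1
  x=-11.122: |R|=0.92870 <1
  x=-8.538: |R|=0.83253 <1
  x=-14.574: |R|=1.01132 >1
  x=-14.231: |R|=1.00465 >1
  x=-14.077: |R|=1.00156 >1
Stable set (-14.0000, 0).

z∈(-14.0000,0).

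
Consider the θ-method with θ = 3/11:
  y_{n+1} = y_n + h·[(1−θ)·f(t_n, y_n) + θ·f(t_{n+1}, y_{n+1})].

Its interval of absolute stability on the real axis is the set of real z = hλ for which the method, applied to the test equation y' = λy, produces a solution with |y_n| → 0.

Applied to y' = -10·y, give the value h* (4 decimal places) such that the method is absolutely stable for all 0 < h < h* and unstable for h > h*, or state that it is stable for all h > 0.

On y'=λy, z=hλ:
  y_{n+1} = y_n + z·[8/11·y_n + 3/11·y_{n+1}] ⇒ (1 − 3/11z)y_{n+1} = (1 + 8/11z)y_n
  so R(z) = (1 + 8/11z)/(1 − 3/11z).

Solve |R(x)|<1 on ℝ⁻.
x=-1.39: |R|=0.0079
R=−1: 1+8/11x = −1+3/11x ⇒ -5/11x=2 ⇒ x=2/(-5/11)=-4.4000
Confirm numerically:
  x=-3.435: |R|=0.77353 <1
  x=-3.341: |R|=0.74813 <1
  x=-2.568: |R|=0.51027 <1
  x=-2.414: |R|=0.45565 <1
  x=-4.742: |R|=1.06779 >1
  x=-4.494: |R|=1.01920 >1
  x=-4.429: |R|=1.00597 >1
Interval (-4.4000, 0).

(-4.4000,0); λ=-10 ⇒ h* = (22/5)/10 = 0.4400.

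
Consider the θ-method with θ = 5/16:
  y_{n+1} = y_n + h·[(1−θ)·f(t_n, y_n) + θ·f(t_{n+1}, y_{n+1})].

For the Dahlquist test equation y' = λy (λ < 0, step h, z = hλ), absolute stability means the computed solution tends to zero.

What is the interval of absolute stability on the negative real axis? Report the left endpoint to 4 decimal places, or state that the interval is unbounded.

z∈(-5.3333,0).

Test eqn y'=λy, z=hλ:
  y_{n+1} = y_n + z·[11/16·y_n + 5/16·y_{n+1}] ⇒ (1 − 5/16z)y_{n+1} = (1 + 11/16z)y_n
  so R(z) = (1 + 11/16z)/(1 − 5/16z).

Need |R(x)|<1, x<0.
x=-1.33: |R|=0.0605
R=−1: 1+11/16x = −1+5/16x ⇒ -3/8x=2 ⇒ x=2/(-3/8)=-5.3333
Confirm numerically:
  x=-4.930: |R|=0.94047 <1
  x=-2.788: |R|=0.48991 <1
  x=-2.475: |R|=0.39559 <1
  x=-5.902: |R|=1.07497 >1
  x=-5.849: |R|=1.06838 >1
  x=-5.614: |R|=1.03821 >1
Interval (-5.3333, 0).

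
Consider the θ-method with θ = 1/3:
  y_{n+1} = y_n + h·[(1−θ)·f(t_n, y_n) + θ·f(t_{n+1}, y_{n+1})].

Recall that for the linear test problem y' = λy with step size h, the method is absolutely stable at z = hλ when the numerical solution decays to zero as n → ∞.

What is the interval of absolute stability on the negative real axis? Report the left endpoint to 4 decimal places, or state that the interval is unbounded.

(-6.0000, 0).

Test eqn y'=λy, z=hλ:
  y_{n+1} = y_n + z·[2/3·y_n + 1/3·y_{n+1}] ⇒ (1 − 1/3z)y_{n+1} = (1 + 2/3z)y_n
  so R(z) = (1 + 2/3z)/(1 − 1/3z).

Solve |R(x)|<1 on ℝ⁻.
x=-1.24: |R|=0.1226
R=−1: 1+2/3x = −1+1/3x ⇒ -1/3x=2 ⇒ x=2/(-1/3)=-6.0000
Confirm numerically:
  x=-5.521: |R|=0.94379 <1
  x=-3.419: |R|=0.59791 <1
  x=-2.534: |R|=0.37369 <1
  x=-6.505: |R|=1.05313 >1
  x=-6.085: |R|=1.00936 >1
So |R|<1 on (-6.0000, 0).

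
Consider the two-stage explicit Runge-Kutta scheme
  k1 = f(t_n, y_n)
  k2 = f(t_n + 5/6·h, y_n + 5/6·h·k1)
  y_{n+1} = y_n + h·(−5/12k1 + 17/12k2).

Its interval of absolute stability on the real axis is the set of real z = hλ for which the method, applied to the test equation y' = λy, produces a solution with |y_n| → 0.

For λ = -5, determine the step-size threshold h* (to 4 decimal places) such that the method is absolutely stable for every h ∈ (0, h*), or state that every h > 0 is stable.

(-0.8471,0); λ=-5 ⇒ h* = (72/85)/5 = 0.1694.

On y'=λy, z=hλ:
  k1=λy_n ⇒ h·k1=z·y_n;  k2=λ(1+5/6z)y_n ⇒ h·k2=z(1+5/6z)y_n
  y_{n+1}/y_n = 1 − 5/12z + 17/12z(1+5/6z) = 1 + z + 85/72z²
  so R(z) = 1 + z + 85/72z².

Solve |R(x)|<1 on ℝ⁻.
x=-0.51: |R|=0.7971
R=1: x+85/72x²=0 ⇒ x=−72/85=-0.8471; min R=1−1/(4·85/72)=0.7882>−1
Confirm numerically:
  x=-0.786: |R|=0.94334 <1
  x=-0.711: |R|=0.88580 <1
  x=-0.559: |R|=0.80990 <1
  x=-0.495: |R|=0.79427 <1
  x=-1.372: |R|=1.85026 >1
  x=-1.357: |R|=1.81693 >1
  x=-1.273: |R|=1.64012 >1
Interval (-0.8471, 0).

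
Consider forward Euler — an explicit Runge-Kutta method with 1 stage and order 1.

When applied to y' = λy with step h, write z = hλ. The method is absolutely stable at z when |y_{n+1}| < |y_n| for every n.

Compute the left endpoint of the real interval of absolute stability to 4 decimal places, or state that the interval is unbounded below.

On y'=λy, z=hλ:
  order 1, 1-stage ⇒ R(z)=1+z
  (e.g. R(-0.58)=0.42000, |R|=0.42000)

Boundary: |R(x)|=1, x<0.
x=-0.58: |R|=0.4200
|R(-2.26)|=1.2600 |R(-1.2)|=0.2000 |R(-0.66)|=0.3400
Bisect:
  x_lo=-2.5656 |R|=1.5656  x_hi=-0.1656 |R|=0.8344
  mid=-1.36558 |R|=0.36558 →hi
  mid=-1.96559 |R|=0.96559 →hi
  mid=-2.26559 |R|=1.26559 →lo
  mid=-2.11559 |R|=1.11559 →lo
  mid=-2.04059 |R|=1.04059 →lo
  mid=-2.00309 |R|=1.00309 →lo
  mid=-1.98434 |R|=0.98434 →hi
  ...
  [-2.00001,-1.99986] ⇒ x*=-2.0000
Stable set (-2.0000, 0).

left endpoint -2.0000.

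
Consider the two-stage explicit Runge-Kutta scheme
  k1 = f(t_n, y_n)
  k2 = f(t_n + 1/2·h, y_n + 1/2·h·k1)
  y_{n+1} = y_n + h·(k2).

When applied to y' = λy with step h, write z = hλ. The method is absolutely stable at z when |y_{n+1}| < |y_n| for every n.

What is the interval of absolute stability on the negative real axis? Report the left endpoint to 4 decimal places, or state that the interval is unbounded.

On y'=λy, z=hλ:
  k1=λy_n ⇒ h·k1=z·y_n;  k2=λ(1+1/2z)y_n ⇒ h·k2=z(1+1/2z)y_n
  y_{n+1}/y_n = 1 + z(1+1/2z) = 1 + z + 1/2z²
  so R(z) = 1 + z + 1/2z².

Solve |R(x)|<1 on ℝ⁻.
x=-1.13: |R|=0.5085
R=1: x+1/2x²=0 ⇒ x=−2=-2.0000; min R=1−1/(4·1/2)=0.5000>−1
Confirm numerically:
  x=-1.877: |R|=0.88456 <1
  x=-1.647: |R|=0.70930 <1
  x=-0.913: |R|=0.50378 <1
  x=-0.865: |R|=0.50911 <1
  x=-2.529: |R|=1.66892 >1
  x=-2.463: |R|=1.57018 >1
  x=-2.412: |R|=1.49687 >1
So |R|<1 on (-2.0000, 0).

z∈(-2.0000,0).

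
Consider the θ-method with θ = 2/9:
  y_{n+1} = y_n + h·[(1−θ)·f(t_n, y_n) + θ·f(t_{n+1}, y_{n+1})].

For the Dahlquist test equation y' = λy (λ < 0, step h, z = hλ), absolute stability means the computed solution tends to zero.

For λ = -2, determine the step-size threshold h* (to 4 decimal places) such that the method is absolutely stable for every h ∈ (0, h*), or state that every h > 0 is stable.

Set f=λy, z=hλ:
  y_{n+1} = y_n + z·[7/9·y_n + 2/9·y_{n+1}] ⇒ (1 − 2/9z)y_{n+1} = (1 + 7/9z)y_n
  ⇒ R(z) = (1 + 7/9z)/(1 − 2/9z).

Need |R(x)|<1, x<0.
x=-1.49: |R|=0.1194
R=−1: 1+7/9x = −1+2/9x ⇒ -5/9x=2 ⇒ x=2/(-5/9)=-3.6000
Confirm numerically:
  x=-3.404: |R|=0.93801 <1
  x=-3.286: |R|=0.89918 <1
  x=-2.695: |R|=0.68555 <1
  x=-1.953: |R|=0.36192 <1
  x=-4.167: |R|=1.16355 >1
  x=-4.161: |R|=1.16193 >1
  x=-3.993: |R|=1.11568 >1
Interval (-3.6000, 0).

(-3.6000,0); λ=-2 ⇒ h* = (18/5)/2 = 1.8000.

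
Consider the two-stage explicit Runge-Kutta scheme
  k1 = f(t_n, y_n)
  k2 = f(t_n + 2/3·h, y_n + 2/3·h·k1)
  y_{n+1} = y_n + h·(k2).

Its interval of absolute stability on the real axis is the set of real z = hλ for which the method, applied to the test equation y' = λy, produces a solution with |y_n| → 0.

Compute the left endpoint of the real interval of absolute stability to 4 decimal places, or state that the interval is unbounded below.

Test eqn y'=λy, z=hλ:
  k1=λy_n ⇒ h·k1=z·y_n;  k2=λ(1+2/3z)y_n ⇒ h·k2=z(1+2/3z)y_n
  y_{n+1}/y_n = 1 + z(1+2/3z) = 1 + z + 2/3z²
  R(z) = 1 + z + 2/3z².

Find x<0 with |R(x)|<1.
x=-0.65: |R|=0.6317
R=1: x+2/3x²=0 ⇒ x=−3/2=-1.5000; min R=1−1/(4·2/3)=0.6250>−1
Confirm numerically:
  x=-1.231: |R|=0.77924 <1
  x=-0.988: |R|=0.66276 <1
  x=-0.946: |R|=0.65061 <1
  x=-0.875: |R|=0.63542 <1
  x=-1.917: |R|=1.53293 >1
  x=-1.735: |R|=1.27182 >1
  x=-1.567: |R|=1.06999 >1
Stable set (-1.5000, 0).

left endpoint -1.5000.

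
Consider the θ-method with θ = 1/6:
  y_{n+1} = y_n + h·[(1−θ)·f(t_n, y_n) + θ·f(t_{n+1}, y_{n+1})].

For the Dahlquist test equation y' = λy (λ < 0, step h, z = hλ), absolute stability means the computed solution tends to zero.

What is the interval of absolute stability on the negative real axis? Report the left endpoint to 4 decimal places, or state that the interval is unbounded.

On y'=λy, z=hλ:
  y_{n+1} = y_n + z·[5/6·y_n + 1/6·y_{n+1}] ⇒ (1 − 1/6z)y_{n+1} = (1 + 5/6z)y_n
  ⇒ R(z) = (1 + 5/6z)/(1 − 1/6z).

Find x<0 with |R(x)|<1.
x=-1.57: |R|=0.2444
R=−1: 1+5/6x = −1+1/6x ⇒ -2/3x=2 ⇒ x=2/(-2/3)=-3.0000
Confirm numerically:
  x=-2.809: |R|=0.91327 <1
  x=-2.768: |R|=0.89416 <1
  x=-2.673: |R|=0.84919 <1
  x=-2.187: |R|=0.60278 <1
  x=-3.339: |R|=1.14520 >1
  x=-3.194: |R|=1.08440 >1
So |R|<1 on (-3.0000, 0).

(-3.0000, 0).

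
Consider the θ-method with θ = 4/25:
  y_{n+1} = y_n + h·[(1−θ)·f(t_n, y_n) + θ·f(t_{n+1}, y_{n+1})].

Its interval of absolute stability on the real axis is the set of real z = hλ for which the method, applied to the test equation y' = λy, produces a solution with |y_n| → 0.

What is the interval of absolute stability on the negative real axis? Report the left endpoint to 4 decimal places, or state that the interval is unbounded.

With y'=λy (z=hλ):
  y_{n+1} = y_n + z·[21/25·y_n + 4/25·y_{n+1}] ⇒ (1 − 4/25z)y_{n+1} = (1 + 21/25z)y_n
  Hence R(z) = (1 + 21/25z)/(1 − 4/25z).

Find x<0 with |R(x)|<1.
x=-1.76: |R|=0.3733
R=−1: 1+21/25x = −1+4/25x ⇒ -17/25x=2 ⇒ x=2/(-17/25)=-2.9412
Confirm numerically:
  x=-2.428: |R|=0.74867 <1
  x=-2.228: |R|=0.64249 <1
  x=-2.024: |R|=0.52889 <1
  x=-1.463: |R|=0.18550 <1
  x=-3.415: |R|=1.20835 >1
  x=-3.063: |R|=1.05559 >1
Stable set (-2.9412, 0).

(-2.9412, 0).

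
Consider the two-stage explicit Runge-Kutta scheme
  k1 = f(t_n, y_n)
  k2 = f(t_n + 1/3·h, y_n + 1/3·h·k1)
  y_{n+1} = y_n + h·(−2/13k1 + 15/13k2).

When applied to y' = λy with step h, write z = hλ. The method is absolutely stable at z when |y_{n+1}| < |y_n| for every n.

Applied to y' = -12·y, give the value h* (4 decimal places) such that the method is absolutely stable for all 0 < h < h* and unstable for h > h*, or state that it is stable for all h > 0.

(-2.6000,0); λ=-12 ⇒ h* = (13/5)/12 = 0.2167.

With y'=λy (z=hλ):
  k1=λy_n ⇒ h·k1=z·y_n;  k2=λ(1+1/3z)y_n ⇒ h·k2=z(1+1/3z)y_n
  y_{n+1}/y_n = 1 − 2/13z + 15/13z(1+1/3z) = 1 + z + 5/13z²
  Hence R(z) = 1 + z + 5/13z².

Boundary: |R(x)|=1, x<0.
x=-1.38: |R|=0.3525
R=1: x+5/13x²=0 ⇒ x=−13/5=-2.6000; min R=1−1/(4·5/13)=0.3500>−1
Confirm numerically:
  x=-2.427: |R|=0.83851 <1
  x=-1.944: |R|=0.50951 <1
  x=-1.230: |R|=0.35188 <1
  x=-3.095: |R|=1.58924 >1
  x=-3.043: |R|=1.51848 >1
Interval (-2.6000, 0).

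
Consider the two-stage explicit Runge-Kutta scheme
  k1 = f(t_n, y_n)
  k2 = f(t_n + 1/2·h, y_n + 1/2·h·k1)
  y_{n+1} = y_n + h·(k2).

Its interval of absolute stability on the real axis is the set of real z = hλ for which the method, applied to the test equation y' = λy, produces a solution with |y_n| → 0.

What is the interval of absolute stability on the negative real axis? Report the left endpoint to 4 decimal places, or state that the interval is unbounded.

Set f=λy, z=hλ:
  k1=λy_n ⇒ h·k1=z·y_n;  k2=λ(1+1/2z)y_n ⇒ h·k2=z(1+1/2z)y_n
  y_{n+1}/y_n = 1 + z(1+1/2z) = 1 + z + 1/2z²
  Hence R(z) = 1 + z + 1/2z².

Find x<0 with |R(x)|<1.
x=-1.06: |R|=0.5018
R=1: x+1/2x²=0 ⇒ x=−2=-2.0000; min R=1−1/(4·1/2)=0.5000>−1
Confirm numerically:
  x=-1.911: |R|=0.91496 <1
  x=-1.222: |R|=0.52464 <1
  x=-1.018: |R|=0.50016 <1
  x=-0.803: |R|=0.51940 <1
  x=-2.566: |R|=1.72618 >1
  x=-2.562: |R|=1.71992 >1
  x=-2.326: |R|=1.37914 >1
Stable set (-2.0000, 0).

(-2.0000, 0).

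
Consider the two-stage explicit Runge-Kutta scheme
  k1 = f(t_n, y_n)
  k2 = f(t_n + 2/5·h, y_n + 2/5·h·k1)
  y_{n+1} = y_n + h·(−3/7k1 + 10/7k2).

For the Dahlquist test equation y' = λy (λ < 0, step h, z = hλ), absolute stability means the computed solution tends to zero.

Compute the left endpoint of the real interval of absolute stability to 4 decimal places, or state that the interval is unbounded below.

With y'=λy (z=hλ):
  k1=λy_n ⇒ h·k1=z·y_n;  k2=λ(1+2/5z)y_n ⇒ h·k2=z(1+2/5z)y_n
  y_{n+1}/y_n = 1 − 3/7z + 10/7z(1+2/5z) = 1 + z + 4/7z²
  so R(z) = 1 + z + 4/7z².

Boundary: |R(x)|=1, x<0.
x=-1.35: |R|=0.6914
R=1: x+4/7x²=0 ⇒ x=−7/4=-1.7500; min R=1−1/(4·4/7)=0.5625>−1
Confirm numerically:
  x=-1.578: |R|=0.84491 <1
  x=-1.561: |R|=0.83141 <1
  x=-1.501: |R|=0.78643 <1
  x=-2.223: |R|=1.60085 >1
  x=-2.099: |R|=1.41860 >1
  x=-1.970: |R|=1.24766 >1
Interval (-1.7500, 0).

left endpoint -1.7500.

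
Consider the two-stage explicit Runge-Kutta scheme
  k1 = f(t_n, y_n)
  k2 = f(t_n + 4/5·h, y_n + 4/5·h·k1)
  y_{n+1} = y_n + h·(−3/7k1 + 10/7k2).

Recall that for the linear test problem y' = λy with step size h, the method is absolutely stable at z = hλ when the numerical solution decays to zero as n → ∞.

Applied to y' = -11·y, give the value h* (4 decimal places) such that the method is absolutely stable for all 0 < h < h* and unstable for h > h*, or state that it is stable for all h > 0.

With y'=λy (z=hλ):
  k1=λy_n ⇒ h·k1=z·y_n;  k2=λ(1+4/5z)y_n ⇒ h·k2=z(1+4/5z)y_n
  y_{n+1}/y_n = 1 − 3/7z + 10/7z(1+4/5z) = 1 + z + 8/7z²
  ⇒ R(z) = 1 + z + 8/7z².

Find x<0 with |R(x)|<1.
x=-1.1: |R|=1.2829
R=1: x+8/7x²=0 ⇒ x=−7/8=-0.8750; min R=1−1/(4·8/7)=0.7812>−1
Confirm numerically:
  x=-0.693: |R|=0.85586 <1
  x=-0.550: |R|=0.79571 <1
  x=-0.460: |R|=0.78183 <1
  x=-0.418: |R|=0.78168 <1
  x=-1.295: |R|=1.62160 >1
  x=-0.959: |R|=1.09206 >1
  x=-0.945: |R|=1.07560 >1
Stable set (-0.8750, 0).

(-0.8750,0); λ=-11 ⇒ h* = (7/8)/11 = 0.0795.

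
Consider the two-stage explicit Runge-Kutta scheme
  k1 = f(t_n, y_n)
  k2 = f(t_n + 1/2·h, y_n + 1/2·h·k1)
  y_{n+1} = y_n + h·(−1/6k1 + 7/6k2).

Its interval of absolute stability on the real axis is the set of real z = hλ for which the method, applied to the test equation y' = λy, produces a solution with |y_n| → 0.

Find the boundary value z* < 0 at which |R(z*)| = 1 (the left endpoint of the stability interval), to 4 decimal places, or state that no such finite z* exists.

z* = -1.7143.

On y'=λy, z=hλ:
  k1=λy_n ⇒ h·k1=z·y_n;  k2=λ(1+1/2z)y_n ⇒ h·k2=z(1+1/2z)y_n
  y_{n+1}/y_n = 1 − 1/6z + 7/6z(1+1/2z) = 1 + z + 7/12z²
  R(z) = 1 + z + 7/12z².

Need |R(x)|<1, x<0.
x=-0.69: |R|=0.5877
R=1: x+7/12x²=0 ⇒ x=−12/7=-1.7143; min R=1−1/(4·7/12)=0.5714>−1
Confirm numerically:
  x=-1.472: |R|=0.79196 <1
  x=-1.375: |R|=0.72786 <1
  x=-1.360: |R|=0.71893 <1
  x=-1.285: |R|=0.67821 <1
  x=-1.989: |R|=1.31874 >1
  x=-1.832: |R|=1.12580 >1
Stable set (-1.7143, 0).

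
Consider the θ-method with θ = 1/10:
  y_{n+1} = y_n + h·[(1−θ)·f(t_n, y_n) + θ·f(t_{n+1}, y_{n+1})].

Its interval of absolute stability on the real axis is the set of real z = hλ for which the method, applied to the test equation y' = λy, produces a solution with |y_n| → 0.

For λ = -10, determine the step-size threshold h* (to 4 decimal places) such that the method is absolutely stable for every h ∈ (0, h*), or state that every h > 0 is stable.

(-2.5000,0); λ=-10 ⇒ h* = (5/2)/10 = 0.2500.

Test eqn y'=λy, z=hλ:
  y_{n+1} = y_n + z·[9/10·y_n + 1/10·y_{n+1}] ⇒ (1 − 1/10z)y_{n+1} = (1 + 9/10z)y_n
  ⇒ R(z) = (1 + 9/10z)/(1 − 1/10z).

Boundary: |R(x)|=1, x<0.
x=-1.71: |R|=0.4603
R=−1: 1+9/10x = −1+1/10x ⇒ -4/5x=2 ⇒ x=2/(-4/5)=-2.5000
Confirm numerically:
  x=-2.425: |R|=0.95171 <1
  x=-1.584: |R|=0.36740 <1
  x=-1.416: |R|=0.24036 <1
  x=-1.072: |R|=0.03179 <1
  x=-3.025: |R|=1.32246 >1
  x=-2.733: |R|=1.14639 >1
  x=-2.664: |R|=1.10360 >1
Interval (-2.5000, 0).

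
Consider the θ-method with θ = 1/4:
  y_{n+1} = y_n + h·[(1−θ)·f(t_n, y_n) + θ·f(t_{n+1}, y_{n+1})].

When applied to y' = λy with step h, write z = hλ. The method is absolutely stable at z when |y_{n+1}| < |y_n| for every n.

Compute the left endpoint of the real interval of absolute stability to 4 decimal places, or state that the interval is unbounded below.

Set f=λy, z=hλ:
  y_{n+1} = y_n + z·[3/4·y_n + 1/4·y_{n+1}] ⇒ (1 − 1/4z)y_{n+1} = (1 + 3/4z)y_n
  Hence R(z) = (1 + 3/4z)/(1 − 1/4z).

Find x<0 with |R(x)|<1.
x=-0.49: |R|=0.5635
R=−1: 1+3/4x = −1+1/4x ⇒ -1/2x=2 ⇒ x=2/(-1/2)=-4.0000
Confirm numerically:
  x=-3.272: |R|=0.79978 <1
  x=-2.928: |R|=0.69053 <1
  x=-2.196: |R|=0.41769 <1
  x=-4.335: |R|=1.08038 >1
  x=-4.067: |R|=1.01661 >1
  x=-4.055: |R|=1.01366 >1
Stable set (-4.0000, 0).

left endpoint -4.0000.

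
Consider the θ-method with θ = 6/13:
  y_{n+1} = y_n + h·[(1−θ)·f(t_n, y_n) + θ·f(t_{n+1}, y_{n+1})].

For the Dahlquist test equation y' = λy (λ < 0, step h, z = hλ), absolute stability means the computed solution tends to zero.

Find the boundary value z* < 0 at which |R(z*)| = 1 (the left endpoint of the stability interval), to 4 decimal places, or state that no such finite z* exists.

z* = -26.0000.

Test eqn y'=λy, z=hλ:
  y_{n+1} = y_n + z·[7/13·y_n + 6/13·y_{n+1}] ⇒ (1 − 6/13z)y_{n+1} = (1 + 7/13z)y_n
  so R(z) = (1 + 7/13z)/(1 − 6/13z).

Boundary: |R(x)|=1, x<0.
x=-1.11: |R|=0.2660
R=−1: 1+7/13x = −1+6/13x ⇒ -1/13x=2 ⇒ x=2/(-1/13)=-26.0000
Confirm numerically:
  x=-25.888: |R|=0.99933 <1
  x=-22.993: |R|=0.98008 <1
  x=-21.501: |R|=0.96832 <1
  x=-26.435: |R|=1.00253 >1
  x=-26.205: |R|=1.00120 >1
  x=-26.104: |R|=1.00061 >1
Stable set (-26.0000, 0).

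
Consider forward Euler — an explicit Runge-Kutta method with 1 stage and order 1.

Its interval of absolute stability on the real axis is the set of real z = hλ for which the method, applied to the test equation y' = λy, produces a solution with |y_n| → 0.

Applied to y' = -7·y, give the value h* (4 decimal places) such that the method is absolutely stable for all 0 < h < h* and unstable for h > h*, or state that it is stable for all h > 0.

On y'=λy, z=hλ:
  order 1, 1-stage ⇒ R(z)=1+z
  (e.g. R(-0.43)=0.57000, |R|=0.57000)

Need |R(x)|<1, x<0.
x=-0.43: |R|=0.5700
|R(-1.88)|=0.8800 |R(-0.87)|=0.1300 |R(-0.84)|=0.1600
Bisect:
  x_lo=-2.3453 |R|=1.3453  x_hi=-0.2734 |R|=0.7266
  mid=-1.30934 |R|=0.30934 →hi
  mid=-1.82730 |R|=0.82730 →hi
  mid=-2.08629 |R|=1.08629 →lo
  mid=-1.95679 |R|=0.95679 →hi
  mid=-2.02154 |R|=1.02154 →lo
  mid=-1.98917 |R|=0.98917 →hi
  mid=-2.00535 |R|=1.00535 →lo
  ...
  [-2.00004,-1.99992] ⇒ x*=-2.0000
Stable set (-2.0000, 0).

(-2.0000,0); λ=-7 ⇒ h* = 0.2857.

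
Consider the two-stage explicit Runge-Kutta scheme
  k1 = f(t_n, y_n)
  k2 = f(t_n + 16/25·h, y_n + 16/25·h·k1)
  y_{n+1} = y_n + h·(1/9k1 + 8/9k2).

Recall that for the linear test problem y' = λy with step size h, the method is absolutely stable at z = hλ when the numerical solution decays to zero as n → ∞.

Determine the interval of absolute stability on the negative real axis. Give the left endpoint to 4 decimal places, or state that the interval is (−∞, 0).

(-1.7578, 0).

Test eqn y'=λy, z=hλ:
  k1=λy_n ⇒ h·k1=z·y_n;  k2=λ(1+16/25z)y_n ⇒ h·k2=z(1+16/25z)y_n
  y_{n+1}/y_n = 1 + 1/9z + 8/9z(1+16/25z) = 1 + z + 128/225z²
  Hence R(z) = 1 + z + 128/225z².

Need |R(x)|<1, x<0.
x=-1.52: |R|=0.7944
R=1: x+128/225x²=0 ⇒ x=−225/128=-1.7578; min R=1−1/(4·128/225)=0.5605>−1
Confirm numerically:
  x=-1.330: |R|=0.67631 <1
  x=-0.874: |R|=0.56056 <1
  x=-0.764: |R|=0.56806 <1
  x=-1.987: |R|=1.25907 >1
  x=-1.782: |R|=1.02452 >1
So |R|<1 on (-1.7578, 0).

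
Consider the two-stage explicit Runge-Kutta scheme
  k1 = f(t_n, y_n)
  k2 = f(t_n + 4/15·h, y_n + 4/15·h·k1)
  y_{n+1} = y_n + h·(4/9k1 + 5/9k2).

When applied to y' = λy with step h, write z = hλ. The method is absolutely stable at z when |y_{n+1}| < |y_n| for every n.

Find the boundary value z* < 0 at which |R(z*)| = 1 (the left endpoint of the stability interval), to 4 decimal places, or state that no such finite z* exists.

On y'=λy, z=hλ:
  k1=λy_n ⇒ h·k1=z·y_n;  k2=λ(1+4/15z)y_n ⇒ h·k2=z(1+4/15z)y_n
  y_{n+1}/y_n = 1 + 4/9z + 5/9z(1+4/15z) = 1 + z + 4/27z²
  Hence R(z) = 1 + z + 4/27z².

Boundary: |R(x)|=1, x<0.
x=-1.3: |R|=0.0496
R=1: x+4/27x²=0 ⇒ x=−27/4=-6.7500; min R=1−1/(4·4/27)=-0.6875>−1
Confirm numerically:
  x=-5.163: |R|=0.21388 <1
  x=-4.213: |R|=0.58346 <1
  x=-3.906: |R|=0.64573 <1
  x=-2.941: |R|=0.65960 <1
  x=-7.332: |R|=1.63218 >1
  x=-6.963: |R|=1.21972 >1
Interval (-6.7500, 0).

left endpoint -6.7500.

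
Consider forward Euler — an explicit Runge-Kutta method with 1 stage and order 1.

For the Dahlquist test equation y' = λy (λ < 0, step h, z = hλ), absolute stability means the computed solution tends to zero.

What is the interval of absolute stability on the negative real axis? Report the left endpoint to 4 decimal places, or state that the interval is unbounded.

(-2.0000, 0).

Test eqn y'=λy, z=hλ:
  order 1, 1-stage ⇒ R(z)=1+z
  (e.g. R(-1.34)=-0.34000, |R|=0.34000)

Need |R(x)|<1, x<0.
x=-1.34: |R|=0.3400
|R(-2.34)|=1.3400 |R(-1.93)|=0.9300 |R(-1.83)|=0.8300
Bisect:
  x_lo=-2.3415 |R|=1.3415  x_hi=-0.2449 |R|=0.7551
  mid=-1.29318 |R|=0.29318 →hi
  mid=-1.81732 |R|=0.81732 →hi
  mid=-2.07939 |R|=1.07939 →lo
  mid=-1.94836 |R|=0.94836 →hi
  mid=-2.01388 |R|=1.01388 →lo
  mid=-1.98112 |R|=0.98112 →hi
  mid=-1.99750 |R|=0.99750 →hi
  ...
  [-2.00006,-1.99993] ⇒ x*=-2.0000
Interval (-2.0000, 0).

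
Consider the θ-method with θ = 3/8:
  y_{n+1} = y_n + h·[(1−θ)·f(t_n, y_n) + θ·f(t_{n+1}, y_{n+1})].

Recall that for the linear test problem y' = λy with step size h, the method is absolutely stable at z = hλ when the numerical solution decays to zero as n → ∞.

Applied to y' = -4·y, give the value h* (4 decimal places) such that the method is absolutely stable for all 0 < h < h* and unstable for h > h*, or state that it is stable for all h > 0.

With y'=λy (z=hλ):
  y_{n+1} = y_n + z·[5/8·y_n + 3/8·y_{n+1}] ⇒ (1 − 3/8z)y_{n+1} = (1 + 5/8z)y_n
  so R(z) = (1 + 5/8z)/(1 − 3/8z).

Boundary: |R(x)|=1, x<0.
x=-1.3: |R|=0.1261
R=−1: 1+5/8x = −1+3/8x ⇒ -1/4x=2 ⇒ x=2/(-1/4)=-8.0000
Confirm numerically:
  x=-6.410: |R|=0.88322 <1
  x=-6.338: |R|=0.87695 <1
  x=-6.143: |R|=0.85947 <1
  x=-3.559: |R|=0.52444 <1
  x=-8.583: |R|=1.03455 >1
  x=-8.461: |R|=1.02762 >1
Stable set (-8.0000, 0).

(-8.0000,0); λ=-4 ⇒ h* = (8)/4 = 2.0000.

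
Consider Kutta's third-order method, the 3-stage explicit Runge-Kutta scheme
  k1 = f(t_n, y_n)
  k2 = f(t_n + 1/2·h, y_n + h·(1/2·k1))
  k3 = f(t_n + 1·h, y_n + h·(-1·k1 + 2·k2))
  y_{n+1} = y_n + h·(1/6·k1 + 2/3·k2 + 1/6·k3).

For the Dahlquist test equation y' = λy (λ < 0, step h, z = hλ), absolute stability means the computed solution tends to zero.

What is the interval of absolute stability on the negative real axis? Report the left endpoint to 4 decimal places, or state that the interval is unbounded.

(-2.5127, 0).

On y'=λy, z=hλ:
  order 3, 3-stage ⇒ R(z)=1+z+z^2/2+z^3/6
  (e.g. R(-1.27)=0.19505, |R|=0.19505)

Solve |R(x)|<1 on ℝ⁻.
x=-1.27: |R|=0.1951
|R(-2.83)|=1.6031 |R(-2.45)|=0.8998 |R(-0.58)|=0.5557
Bisect:
  x_lo=-3.1183 |R|=2.3100  x_hi=-0.3735 |R|=0.6876
  mid=-1.74589 |R|=0.10877 →hi
  mid=-2.43210 |R|=0.87223 →hi
  mid=-2.77520 |R|=1.48664 →lo
  mid=-2.60365 |R|=1.15584 →lo
  mid=-2.51787 |R|=1.00845 →lo
  mid=-2.47498 |R|=0.93898 →hi
  mid=-2.49643 |R|=0.97337 →hi
  mid=-2.50715 |R|=0.99082 →hi
  mid=-2.51251 |R|=0.99961 →hi
  ...
  [-2.51285,-2.51268] ⇒ x*=-2.5127
Stable set (-2.5127, 0).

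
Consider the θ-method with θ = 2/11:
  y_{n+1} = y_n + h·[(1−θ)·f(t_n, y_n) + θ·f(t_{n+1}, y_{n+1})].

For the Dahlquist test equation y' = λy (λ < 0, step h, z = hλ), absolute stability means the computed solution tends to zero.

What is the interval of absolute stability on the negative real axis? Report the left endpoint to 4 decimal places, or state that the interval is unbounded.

z∈(-3.1429,0).

Set f=λy, z=hλ:
  y_{n+1} = y_n + z·[9/11·y_n + 2/11·y_{n+1}] ⇒ (1 − 2/11z)y_{n+1} = (1 + 9/11z)y_n
  R(z) = (1 + 9/11z)/(1 − 2/11z).

Need |R(x)|<1, x<0.
x=-1.2: |R|=0.0149
R=−1: 1+9/11x = −1+2/11x ⇒ -7/11x=2 ⇒ x=2/(-7/11)=-3.1429
Confirm numerically:
  x=-2.875: |R|=0.88806 <1
  x=-2.224: |R|=0.58364 <1
  x=-2.047: |R|=0.49178 <1
  x=-1.261: |R|=0.02581 <1
  x=-3.648: |R|=1.19327 >1
  x=-3.377: |R|=1.09232 >1
  x=-3.369: |R|=1.08924 >1
Stable set (-3.1429, 0).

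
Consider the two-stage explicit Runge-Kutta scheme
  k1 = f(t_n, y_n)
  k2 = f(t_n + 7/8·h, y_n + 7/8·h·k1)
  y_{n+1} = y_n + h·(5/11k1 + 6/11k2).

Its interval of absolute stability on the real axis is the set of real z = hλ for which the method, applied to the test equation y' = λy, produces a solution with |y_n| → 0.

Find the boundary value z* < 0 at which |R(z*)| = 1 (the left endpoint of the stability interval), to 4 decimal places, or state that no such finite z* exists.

z* = -2.0952.

Set f=λy, z=hλ:
  k1=λy_n ⇒ h·k1=z·y_n;  k2=λ(1+7/8z)y_n ⇒ h·k2=z(1+7/8z)y_n
  y_{n+1}/y_n = 1 + 5/11z + 6/11z(1+7/8z) = 1 + z + 21/44z²
  so R(z) = 1 + z + 21/44z².

Solve |R(x)|<1 on ℝ⁻.
x=-0.65: |R|=0.5516
R=1: x+21/44x²=0 ⇒ x=−44/21=-2.0952; min R=1−1/(4·21/44)=0.4762>−1
Confirm numerically:
  x=-2.052: |R|=0.95765 <1
  x=-1.651: |R|=0.64995 <1
  x=-1.321: |R|=0.51186 <1
  x=-1.078: |R|=0.47663 <1
  x=-2.671: |R|=1.73398 >1
  x=-2.272: |R|=1.19167 >1
So |R|<1 on (-2.0952, 0).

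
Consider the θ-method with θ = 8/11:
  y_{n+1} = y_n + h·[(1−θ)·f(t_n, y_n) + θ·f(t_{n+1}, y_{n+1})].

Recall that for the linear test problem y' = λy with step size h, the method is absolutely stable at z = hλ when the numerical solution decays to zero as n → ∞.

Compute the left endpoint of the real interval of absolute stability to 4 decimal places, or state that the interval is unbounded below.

On y'=λy, z=hλ:
  y_{n+1} = y_n + z·[3/11·y_n + 8/11·y_{n+1}] ⇒ (1 − 8/11z)y_{n+1} = (1 + 3/11z)y_n
  ⇒ R(z) = (1 + 3/11z)/(1 − 8/11z).

Need |R(x)|<1, x<0.
x=-1.56: |R|=0.2692
x=-2: |R|=0.1852
x=-10: |R|=0.2088
x=-100: |R|=0.3564
θ=8/11≥1/2 ⇒ |1+3/11x|<|1−8/11x| ∀x<0 ⇒ interval (−∞,0).

interval (−∞, 0).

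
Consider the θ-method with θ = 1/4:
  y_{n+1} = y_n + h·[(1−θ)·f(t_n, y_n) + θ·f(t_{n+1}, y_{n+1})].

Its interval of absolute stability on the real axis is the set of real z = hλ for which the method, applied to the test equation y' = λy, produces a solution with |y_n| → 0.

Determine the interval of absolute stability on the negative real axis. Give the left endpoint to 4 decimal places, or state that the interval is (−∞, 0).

z∈(-4.0000,0).

With y'=λy (z=hλ):
  y_{n+1} = y_n + z·[3/4·y_n + 1/4·y_{n+1}] ⇒ (1 − 1/4z)y_{n+1} = (1 + 3/4z)y_n
  ⇒ R(z) = (1 + 3/4z)/(1 − 1/4z).

Find x<0 with |R(x)|<1.
x=-0.69: |R|=0.4115
R=−1: 1+3/4x = −1+1/4x ⇒ -1/2x=2 ⇒ x=2/(-1/2)=-4.0000
Confirm numerically:
  x=-3.800: |R|=0.94872 <1
  x=-3.252: |R|=0.79371 <1
  x=-2.692: |R|=0.60909 <1
  x=-4.438: |R|=1.10382 >1
  x=-4.361: |R|=1.08635 >1
  x=-4.250: |R|=1.06061 >1
Stable set (-4.0000, 0).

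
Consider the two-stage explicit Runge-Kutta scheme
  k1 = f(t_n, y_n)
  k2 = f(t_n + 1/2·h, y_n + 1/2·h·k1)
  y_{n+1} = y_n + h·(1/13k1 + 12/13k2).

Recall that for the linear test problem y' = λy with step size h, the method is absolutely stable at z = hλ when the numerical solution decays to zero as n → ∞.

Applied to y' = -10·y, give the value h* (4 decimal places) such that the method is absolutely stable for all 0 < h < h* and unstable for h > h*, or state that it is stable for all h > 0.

With y'=λy (z=hλ):
  k1=λy_n ⇒ h·k1=z·y_n;  k2=λ(1+1/2z)y_n ⇒ h·k2=z(1+1/2z)y_n
  y_{n+1}/y_n = 1 + 1/13z + 12/13z(1+1/2z) = 1 + z + 6/13z²
  ⇒ R(z) = 1 + z + 6/13z².

Find x<0 with |R(x)|<1.
x=-1.58: |R|=0.5722
R=1: x+6/13x²=0 ⇒ x=−13/6=-2.1667; min R=1−1/(4·6/13)=0.4583>−1
Confirm numerically:
  x=-2.092: |R|=0.92791 <1
  x=-1.964: |R|=0.81629 <1
  x=-0.937: |R|=0.46822 <1
  x=-2.760: |R|=1.75582 >1
  x=-2.214: |R|=1.04837 >1
Stable set (-2.1667, 0).

(-2.1667,0); λ=-10 ⇒ h* = (13/6)/10 = 0.2167.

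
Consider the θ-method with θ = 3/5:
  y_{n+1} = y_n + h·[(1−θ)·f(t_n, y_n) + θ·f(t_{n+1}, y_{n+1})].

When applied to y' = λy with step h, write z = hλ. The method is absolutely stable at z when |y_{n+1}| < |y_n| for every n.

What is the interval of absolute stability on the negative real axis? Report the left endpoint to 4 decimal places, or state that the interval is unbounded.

Set f=λy, z=hλ:
  y_{n+1} = y_n + z·[2/5·y_n + 3/5·y_{n+1}] ⇒ (1 − 3/5z)y_{n+1} = (1 + 2/5z)y_n
  so R(z) = (1 + 2/5z)/(1 − 3/5z).

Find x<0 with |R(x)|<1.
x=-0.72: |R|=0.4972
x=-2: |R|=0.0909
x=-10: |R|=0.4286
x=-100: |R|=0.6393
θ=3/5≥1/2 ⇒ |1+2/5x|<|1−3/5x| ∀x<0 ⇒ unbounded interval.

(−∞, 0) — no finite endpoint.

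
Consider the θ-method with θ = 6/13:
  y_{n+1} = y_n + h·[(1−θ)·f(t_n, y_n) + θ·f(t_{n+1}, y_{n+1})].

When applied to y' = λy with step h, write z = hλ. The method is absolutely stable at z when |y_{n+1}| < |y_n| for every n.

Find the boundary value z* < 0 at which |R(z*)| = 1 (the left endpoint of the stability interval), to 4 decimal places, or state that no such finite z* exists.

z* = -26.0000.

On y'=λy, z=hλ:
  y_{n+1} = y_n + z·[7/13·y_n + 6/13·y_{n+1}] ⇒ (1 − 6/13z)y_{n+1} = (1 + 7/13z)y_n
  R(z) = (1 + 7/13z)/(1 − 6/13z).

Find x<0 with |R(x)|<1.
x=-0.95: |R|=0.3396
R=−1: 1+7/13x = −1+6/13x ⇒ -1/13x=2 ⇒ x=2/(-1/13)=-26.0000
Confirm numerically:
  x=-23.290: |R|=0.98226 <1
  x=-14.885: |R|=0.89136 <1
  x=-12.937: |R|=0.85585 <1
  x=-10.576: |R|=0.79826 <1
  x=-26.364: |R|=1.00213 >1
  x=-26.314: |R|=1.00184 >1
  x=-26.241: |R|=1.00141 >1
Stable set (-26.0000, 0).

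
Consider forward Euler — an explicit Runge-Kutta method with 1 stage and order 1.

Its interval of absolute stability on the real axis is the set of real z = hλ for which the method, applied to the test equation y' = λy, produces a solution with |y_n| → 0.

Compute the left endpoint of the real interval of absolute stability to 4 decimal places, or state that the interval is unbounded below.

On y'=λy, z=hλ:
  order 1, 1-stage ⇒ R(z)=1+z
  (e.g. R(-0.54)=0.46000, |R|=0.46000)

Solve |R(x)|<1 on ℝ⁻.
x=-0.54: |R|=0.4600
|R(-2.25)|=1.2500 |R(-1.89)|=0.8900 |R(-1.34)|=0.3400
Bisect:
  x_lo=-2.3516 |R|=1.3516  x_hi=-0.1464 |R|=0.8536
  mid=-1.24901 |R|=0.24901 →hi
  mid=-1.80032 |R|=0.80032 →hi
  mid=-2.07597 |R|=1.07597 →lo
  mid=-1.93815 |R|=0.93815 →hi
  mid=-2.00706 |R|=1.00706 →lo
  mid=-1.97260 |R|=0.97260 →hi
  mid=-1.98983 |R|=0.98983 →hi
  mid=-1.99844 |R|=0.99844 →hi
  mid=-2.00275 |R|=1.00275 →lo
  mid=-2.00060 |R|=1.00060 →lo
  ...
  [-2.00006,-1.99993] ⇒ x*=-2.0000
Interval (-2.0000, 0).

left endpoint -2.0000.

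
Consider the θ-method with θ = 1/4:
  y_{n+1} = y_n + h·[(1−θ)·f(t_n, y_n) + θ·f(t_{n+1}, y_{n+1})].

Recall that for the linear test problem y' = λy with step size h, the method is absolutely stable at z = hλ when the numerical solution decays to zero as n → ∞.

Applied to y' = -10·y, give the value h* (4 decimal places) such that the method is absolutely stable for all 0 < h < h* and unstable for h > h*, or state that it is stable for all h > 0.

(-4.0000,0); λ=-10 ⇒ h* = (4)/10 = 0.4000.

On y'=λy, z=hλ:
  y_{n+1} = y_n + z·[3/4·y_n + 1/4·y_{n+1}] ⇒ (1 − 1/4z)y_{n+1} = (1 + 3/4z)y_n
  so R(z) = (1 + 3/4z)/(1 − 1/4z).

Solve |R(x)|<1 on ℝ⁻.
x=-1.3: |R|=0.0189
R=−1: 1+3/4x = −1+1/4x ⇒ -1/2x=2 ⇒ x=2/(-1/2)=-4.0000
Confirm numerically:
  x=-3.491: |R|=0.86410 <1
  x=-2.608: |R|=0.57869 <1
  x=-1.699: |R|=0.19249 <1
  x=-4.596: |R|=1.13867 >1
  x=-4.485: |R|=1.11432 >1
Interval (-4.0000, 0).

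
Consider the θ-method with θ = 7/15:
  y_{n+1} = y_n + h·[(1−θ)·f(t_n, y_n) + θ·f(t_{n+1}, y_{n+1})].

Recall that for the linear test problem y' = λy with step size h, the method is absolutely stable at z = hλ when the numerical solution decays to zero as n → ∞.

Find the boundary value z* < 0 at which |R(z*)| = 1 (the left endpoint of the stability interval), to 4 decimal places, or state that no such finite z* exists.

Test eqn y'=λy, z=hλ:
  y_{n+1} = y_n + z·[8/15·y_n + 7/15·y_{n+1}] ⇒ (1 − 7/15z)y_{n+1} = (1 + 8/15z)y_n
  so R(z) = (1 + 8/15z)/(1 − 7/15z).

Solve |R(x)|<1 on ℝ⁻.
x=-0.38: |R|=0.6772
R=−1: 1+8/15x = −1+7/15x ⇒ -1/15x=2 ⇒ x=2/(-1/15)=-30.0000
Confirm numerically:
  x=-28.029: |R|=0.99067 <1
  x=-25.791: |R|=0.97847 <1
  x=-24.636: |R|=0.97138 <1
  x=-24.116: |R|=0.96799 <1
  x=-30.526: |R|=1.00230 >1
  x=-30.047: |R|=1.00021 >1
Stable set (-30.0000, 0).

left endpoint -30.0000.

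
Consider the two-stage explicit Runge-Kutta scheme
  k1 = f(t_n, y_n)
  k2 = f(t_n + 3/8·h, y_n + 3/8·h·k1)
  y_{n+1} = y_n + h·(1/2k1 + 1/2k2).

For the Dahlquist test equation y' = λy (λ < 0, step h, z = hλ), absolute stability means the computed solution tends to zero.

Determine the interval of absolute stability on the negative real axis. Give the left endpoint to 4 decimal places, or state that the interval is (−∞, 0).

Test eqn y'=λy, z=hλ:
  k1=λy_n ⇒ h·k1=z·y_n;  k2=λ(1+3/8z)y_n ⇒ h·k2=z(1+3/8z)y_n
  y_{n+1}/y_n = 1 + 1/2z + 1/2z(1+3/8z) = 1 + z + 3/16z²
  so R(z) = 1 + z + 3/16z².

Find x<0 with |R(x)|<1.
x=-0.67: |R|=0.4142
R=1: x+3/16x²=0 ⇒ x=−16/3=-5.3333; min R=1−1/(4·3/16)=-0.3333>−1
Confirm numerically:
  x=-5.013: |R|=0.69891 <1
  x=-4.491: |R|=0.29070 <1
  x=-4.129: |R|=0.06762 <1
  x=-2.230: |R|=0.29758 <1
  x=-5.924: |R|=1.65608 >1
  x=-5.754: |R|=1.45385 >1
  x=-5.640: |R|=1.32430 >1
So |R|<1 on (-5.3333, 0).

z∈(-5.3333,0).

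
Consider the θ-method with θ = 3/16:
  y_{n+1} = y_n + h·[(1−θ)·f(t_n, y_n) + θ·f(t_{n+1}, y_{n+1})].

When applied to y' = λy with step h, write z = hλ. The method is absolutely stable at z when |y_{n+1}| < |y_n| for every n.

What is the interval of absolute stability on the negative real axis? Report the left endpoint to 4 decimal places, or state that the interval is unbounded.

z∈(-3.2000,0).

Test eqn y'=λy, z=hλ:
  y_{n+1} = y_n + z·[13/16·y_n + 3/16·y_{n+1}] ⇒ (1 − 3/16z)y_{n+1} = (1 + 13/16z)y_n
  ⇒ R(z) = (1 + 13/16z)/(1 − 3/16z).

Find x<0 with |R(x)|<1.
x=-1.51: |R|=0.1768
R=−1: 1+13/16x = −1+3/16x ⇒ -5/8x=2 ⇒ x=2/(-5/8)=-3.2000
Confirm numerically:
  x=-2.421: |R|=0.66513 <1
  x=-2.261: |R|=0.58785 <1
  x=-2.031: |R|=0.47087 <1
  x=-1.334: |R|=0.06709 <1
  x=-3.780: |R|=1.21214 >1
  x=-3.689: |R|=1.18066 >1
  x=-3.312: |R|=1.04318 >1
Interval (-3.2000, 0).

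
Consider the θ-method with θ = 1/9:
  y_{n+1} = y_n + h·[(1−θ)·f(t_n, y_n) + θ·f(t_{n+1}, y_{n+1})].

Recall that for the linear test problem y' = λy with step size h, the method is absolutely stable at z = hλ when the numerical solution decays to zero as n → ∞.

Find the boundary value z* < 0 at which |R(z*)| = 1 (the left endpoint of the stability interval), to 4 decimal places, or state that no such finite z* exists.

With y'=λy (z=hλ):
  y_{n+1} = y_n + z·[8/9·y_n + 1/9·y_{n+1}] ⇒ (1 − 1/9z)y_{n+1} = (1 + 8/9z)y_n
  so R(z) = (1 + 8/9z)/(1 − 1/9z).

Solve |R(x)|<1 on ℝ⁻.
x=-1.34: |R|=0.1663
R=−1: 1+8/9x = −1+1/9x ⇒ -7/9x=2 ⇒ x=2/(-7/9)=-2.5714
Confirm numerically:
  x=-2.303: |R|=0.83376 <1
  x=-2.098: |R|=0.70139 <1
  x=-1.315: |R|=0.14736 <1
  x=-1.132: |R|=0.00553 <1
  x=-3.087: |R|=1.29859 >1
  x=-2.933: |R|=1.21210 >1
  x=-2.847: |R|=1.16283 >1
Stable set (-2.5714, 0).

left endpoint -2.5714.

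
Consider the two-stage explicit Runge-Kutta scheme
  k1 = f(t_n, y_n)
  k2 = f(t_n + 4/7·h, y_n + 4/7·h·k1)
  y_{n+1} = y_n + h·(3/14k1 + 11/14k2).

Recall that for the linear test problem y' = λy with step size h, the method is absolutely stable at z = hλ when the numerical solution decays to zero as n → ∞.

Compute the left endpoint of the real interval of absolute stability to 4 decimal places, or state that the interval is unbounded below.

z* = -2.2273.

On y'=λy, z=hλ:
  k1=λy_n ⇒ h·k1=z·y_n;  k2=λ(1+4/7z)y_n ⇒ h·k2=z(1+4/7z)y_n
  y_{n+1}/y_n = 1 + 3/14z + 11/14z(1+4/7z) = 1 + z + 22/49z²
  Hence R(z) = 1 + z + 22/49z².

Need |R(x)|<1, x<0.
x=-0.38: |R|=0.6848
R=1: x+22/49x²=0 ⇒ x=−49/22=-2.2273; min R=1−1/(4·22/49)=0.4432>−1
Confirm numerically:
  x=-2.157: |R|=0.93194 <1
  x=-1.653: |R|=0.57380 <1
  x=-1.246: |R|=0.45105 <1
  x=-1.188: |R|=0.44566 <1
  x=-2.676: |R|=1.53913 >1
  x=-2.369: |R|=1.15075 >1
  x=-2.344: |R|=1.12284 >1
So |R|<1 on (-2.2273, 0).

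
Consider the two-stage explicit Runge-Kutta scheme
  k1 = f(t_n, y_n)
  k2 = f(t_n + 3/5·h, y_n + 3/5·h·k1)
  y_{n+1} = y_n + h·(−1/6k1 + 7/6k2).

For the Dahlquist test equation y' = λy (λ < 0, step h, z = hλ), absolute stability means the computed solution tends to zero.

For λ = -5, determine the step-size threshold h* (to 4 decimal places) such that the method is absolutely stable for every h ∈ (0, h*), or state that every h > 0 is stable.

With y'=λy (z=hλ):
  k1=λy_n ⇒ h·k1=z·y_n;  k2=λ(1+3/5z)y_n ⇒ h·k2=z(1+3/5z)y_n
  y_{n+1}/y_n = 1 − 1/6z + 7/6z(1+3/5z) = 1 + z + 7/10z²
  so R(z) = 1 + z + 7/10z².

Solve |R(x)|<1 on ℝ⁻.
x=-0.54: |R|=0.6641
R=1: x+7/10x²=0 ⇒ x=−10/7=-1.4286; min R=1−1/(4·7/10)=0.6429>−1
Confirm numerically:
  x=-1.268: |R|=0.85748 <1
  x=-1.247: |R|=0.84151 <1
  x=-0.776: |R|=0.64552 <1
  x=-1.591: |R|=1.18090 >1
  x=-1.511: |R|=1.08718 >1
Interval (-1.4286, 0).

(-1.4286,0); λ=-5 ⇒ h* = (10/7)/5 = 0.2857.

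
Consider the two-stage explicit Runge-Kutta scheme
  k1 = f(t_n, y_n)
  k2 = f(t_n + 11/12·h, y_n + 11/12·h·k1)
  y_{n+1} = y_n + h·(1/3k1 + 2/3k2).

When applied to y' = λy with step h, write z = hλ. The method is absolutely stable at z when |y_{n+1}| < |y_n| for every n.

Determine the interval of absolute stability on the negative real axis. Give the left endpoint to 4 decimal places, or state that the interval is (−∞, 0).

Test eqn y'=λy, z=hλ:
  k1=λy_n ⇒ h·k1=z·y_n;  k2=λ(1+11/12z)y_n ⇒ h·k2=z(1+11/12z)y_n
  y_{n+1}/y_n = 1 + 1/3z + 2/3z(1+11/12z) = 1 + z + 11/18z²
  so R(z) = 1 + z + 11/18z².

Solve |R(x)|<1 on ℝ⁻.
x=-0.54: |R|=0.6382
R=1: x+11/18x²=0 ⇒ x=−18/11=-1.6364; min R=1−1/(4·11/18)=0.5909>−1
Confirm numerically:
  x=-1.188: |R|=0.67449 <1
  x=-0.955: |R|=0.60235 <1
  x=-0.775: |R|=0.59205 <1
  x=-2.068: |R|=1.54549 >1
  x=-1.872: |R|=1.26957 >1
Interval (-1.6364, 0).

z∈(-1.6364,0).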